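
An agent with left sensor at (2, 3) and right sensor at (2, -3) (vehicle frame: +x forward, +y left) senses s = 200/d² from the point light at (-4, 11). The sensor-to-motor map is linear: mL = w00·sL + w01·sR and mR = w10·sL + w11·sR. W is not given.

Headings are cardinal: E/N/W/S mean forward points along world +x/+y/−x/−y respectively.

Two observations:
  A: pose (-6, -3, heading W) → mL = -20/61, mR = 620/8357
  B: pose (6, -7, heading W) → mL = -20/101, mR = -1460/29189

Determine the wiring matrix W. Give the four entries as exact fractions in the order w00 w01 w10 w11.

obs A: pose=(-6,-3,W) → sL=40/61, sR=200/137, mL=-20/61, mR=620/8357
obs B: pose=(6,-7,W) → sL=40/101, sR=200/289, mL=-20/101, mR=-1460/29189
sensor matrix S = [[40/61, 200/137], [40/101, 200/289]]; det S = -30336000/243932473
solve [mL_A; mL_B] = S·[w00; w01] and [mR_A; mR_B] = S·[w10; w11]:
  w00 = -1/2, w01 = 0, w10 = -1, w11 = 1/2

-1/2 0 -1 1/2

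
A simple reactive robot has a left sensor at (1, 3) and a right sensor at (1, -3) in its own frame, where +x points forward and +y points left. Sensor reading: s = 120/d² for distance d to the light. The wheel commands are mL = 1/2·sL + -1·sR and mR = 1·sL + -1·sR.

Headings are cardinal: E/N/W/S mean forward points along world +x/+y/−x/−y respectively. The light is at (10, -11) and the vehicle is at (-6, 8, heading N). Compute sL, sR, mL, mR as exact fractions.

120/761 120/569 -57180/433009 -23040/433009

left sensor world pos  = (-9, 9); dL² = 761
right sensor world pos = (-3, 9); dR² = 569
sL = 120/761 = 120/761
sR = 120/569 = 120/569
mL = 1/2·sL + -1·sR = -57180/433009
mR = 1·sL + -1·sR = -23040/433009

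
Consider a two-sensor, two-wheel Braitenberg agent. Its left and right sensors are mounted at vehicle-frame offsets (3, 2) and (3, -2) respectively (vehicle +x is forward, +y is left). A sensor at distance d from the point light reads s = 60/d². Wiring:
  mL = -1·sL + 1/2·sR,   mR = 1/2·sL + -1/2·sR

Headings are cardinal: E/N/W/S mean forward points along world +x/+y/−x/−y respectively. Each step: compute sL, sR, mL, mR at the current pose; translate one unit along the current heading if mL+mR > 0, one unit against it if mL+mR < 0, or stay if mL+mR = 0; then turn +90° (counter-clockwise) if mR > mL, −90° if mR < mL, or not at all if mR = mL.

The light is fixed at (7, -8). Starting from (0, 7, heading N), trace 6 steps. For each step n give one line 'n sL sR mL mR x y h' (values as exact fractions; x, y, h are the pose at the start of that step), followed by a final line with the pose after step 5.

n=0: pose=(0,7,N); sL=4/27, sR=60/349; mL=-586/9423, mR=-112/9423; mL+mR=-2/27 → advance -1; mR−mL=158/3141 → turn +1·90°
n=1: pose=(0,6,W); sL=15/61, sR=15/89; mL=-1755/10858, mR=210/5429; mL+mR=-15/122 → advance -1; mR−mL=2175/10858 → turn +1·90°
n=2: pose=(1,6,S); sL=60/137, sR=12/37; mL=-1398/5069, mR=288/5069; mL+mR=-30/137 → advance -1; mR−mL=1686/5069 → turn +1·90°
n=3: pose=(1,7,E); sL=30/149, sR=30/89; mL=-435/13261, mR=-900/13261; mL+mR=-15/149 → advance -1; mR−mL=-465/13261 → turn -1·90°
n=4: pose=(0,7,S); sL=60/169, sR=4/15; mL=-562/2535, mR=112/2535; mL+mR=-30/169 → advance -1; mR−mL=674/2535 → turn +1·90°
n=5: pose=(0,8,E); sL=3/17, sR=15/53; mL=-63/1802, mR=-48/901; mL+mR=-3/34 → advance -1; mR−mL=-33/1802 → turn -1·90°

0 4/27 60/349 -586/9423 -112/9423 0 7 N
1 15/61 15/89 -1755/10858 210/5429 0 6 W
2 60/137 12/37 -1398/5069 288/5069 1 6 S
3 30/149 30/89 -435/13261 -900/13261 1 7 E
4 60/169 4/15 -562/2535 112/2535 0 7 S
5 3/17 15/53 -63/1802 -48/901 0 8 E
final -1 8 S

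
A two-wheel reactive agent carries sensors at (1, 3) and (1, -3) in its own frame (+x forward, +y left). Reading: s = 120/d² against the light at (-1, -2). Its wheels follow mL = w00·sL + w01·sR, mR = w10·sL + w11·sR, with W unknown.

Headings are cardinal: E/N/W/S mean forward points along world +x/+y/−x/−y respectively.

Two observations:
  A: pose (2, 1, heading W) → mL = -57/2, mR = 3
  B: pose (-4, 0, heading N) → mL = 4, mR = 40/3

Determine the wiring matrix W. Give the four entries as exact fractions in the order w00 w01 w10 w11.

obs A: pose=(2,1,W) → sL=30, sR=3, mL=-57/2, mR=3
obs B: pose=(-4,0,N) → sL=8/3, sR=40/3, mL=4, mR=40/3
sensor matrix S = [[30, 3], [8/3, 40/3]]; det S = 392
solve [mL_A; mL_B] = S·[w00; w01] and [mR_A; mR_B] = S·[w10; w11]:
  w00 = -1, w01 = 1/2, w10 = 0, w11 = 1

-1 1/2 0 1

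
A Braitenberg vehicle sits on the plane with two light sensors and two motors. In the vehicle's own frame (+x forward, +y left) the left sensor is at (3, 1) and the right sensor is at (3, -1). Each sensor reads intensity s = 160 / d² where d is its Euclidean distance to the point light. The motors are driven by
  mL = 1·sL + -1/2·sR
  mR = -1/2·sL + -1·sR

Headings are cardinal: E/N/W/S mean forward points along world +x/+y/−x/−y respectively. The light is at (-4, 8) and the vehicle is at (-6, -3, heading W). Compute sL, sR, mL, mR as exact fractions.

left sensor world pos  = (-9, -4); dL² = 169
right sensor world pos = (-9, -2); dR² = 125
sL = 160/169 = 160/169
sR = 160/125 = 32/25
mL = 1·sL + -1/2·sR = 1296/4225
mR = -1/2·sL + -1·sR = -7408/4225

160/169 32/25 1296/4225 -7408/4225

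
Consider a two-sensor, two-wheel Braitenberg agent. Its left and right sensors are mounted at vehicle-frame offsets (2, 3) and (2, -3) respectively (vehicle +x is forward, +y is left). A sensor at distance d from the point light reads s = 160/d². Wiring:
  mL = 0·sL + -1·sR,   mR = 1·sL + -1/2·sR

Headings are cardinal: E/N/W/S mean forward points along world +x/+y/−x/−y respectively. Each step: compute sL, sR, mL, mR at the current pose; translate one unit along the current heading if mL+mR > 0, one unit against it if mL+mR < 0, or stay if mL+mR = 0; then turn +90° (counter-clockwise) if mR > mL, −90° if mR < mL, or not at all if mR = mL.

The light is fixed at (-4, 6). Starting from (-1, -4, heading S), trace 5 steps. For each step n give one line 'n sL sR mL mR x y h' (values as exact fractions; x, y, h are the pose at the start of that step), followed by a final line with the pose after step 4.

0 8/9 10/9 -10/9 1/3 -1 -4 S
1 160/61 160/169 -160/169 22160/10309 -1 -3 E
2 16/5 80/49 -80/49 584/245 0 -3 N
3 32/25 160/29 -160/29 -1072/725 0 -2 W
4 40/41 20/13 -20/13 110/533 1 -2 S
final 1 -1 E

n=0: pose=(-1,-4,S); sL=8/9, sR=10/9; mL=-10/9, mR=1/3; mL+mR=-7/9 → advance -1; mR−mL=13/9 → turn +1·90°
n=1: pose=(-1,-3,E); sL=160/61, sR=160/169; mL=-160/169, mR=22160/10309; mL+mR=12400/10309 → advance +1; mR−mL=31920/10309 → turn +1·90°
n=2: pose=(0,-3,N); sL=16/5, sR=80/49; mL=-80/49, mR=584/245; mL+mR=184/245 → advance +1; mR−mL=984/245 → turn +1·90°
n=3: pose=(0,-2,W); sL=32/25, sR=160/29; mL=-160/29, mR=-1072/725; mL+mR=-5072/725 → advance -1; mR−mL=2928/725 → turn +1·90°
n=4: pose=(1,-2,S); sL=40/41, sR=20/13; mL=-20/13, mR=110/533; mL+mR=-710/533 → advance -1; mR−mL=930/533 → turn +1·90°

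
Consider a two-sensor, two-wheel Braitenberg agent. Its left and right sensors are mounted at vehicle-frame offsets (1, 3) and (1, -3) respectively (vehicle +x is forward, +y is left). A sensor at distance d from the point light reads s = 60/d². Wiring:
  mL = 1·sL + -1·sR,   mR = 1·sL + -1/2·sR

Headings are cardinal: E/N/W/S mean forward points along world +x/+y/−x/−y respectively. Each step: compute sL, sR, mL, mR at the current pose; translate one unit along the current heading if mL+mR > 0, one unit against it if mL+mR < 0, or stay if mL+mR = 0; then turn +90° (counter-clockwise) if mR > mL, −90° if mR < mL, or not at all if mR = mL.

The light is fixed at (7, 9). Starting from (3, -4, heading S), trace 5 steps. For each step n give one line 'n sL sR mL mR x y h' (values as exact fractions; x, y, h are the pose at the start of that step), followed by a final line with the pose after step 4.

n=0: pose=(3,-4,S); sL=60/197, sR=12/49; mL=576/9653, mR=1758/9653; mL+mR=2334/9653 → advance +1; mR−mL=6/49 → turn +1·90°
n=1: pose=(3,-5,E); sL=6/13, sR=30/149; mL=504/1937, mR=699/1937; mL+mR=1203/1937 → advance +1; mR−mL=15/149 → turn +1·90°
n=2: pose=(4,-5,N); sL=12/41, sR=60/169; mL=-432/6929, mR=798/6929; mL+mR=366/6929 → advance +1; mR−mL=30/169 → turn +1·90°
n=3: pose=(4,-4,W); sL=15/68, sR=15/29; mL=-585/1972, mR=-75/1972; mL+mR=-165/493 → advance -1; mR−mL=15/58 → turn +1·90°
n=4: pose=(5,-4,S); sL=60/197, sR=60/221; mL=1440/43537, mR=7350/43537; mL+mR=8790/43537 → advance +1; mR−mL=30/221 → turn +1·90°

0 60/197 12/49 576/9653 1758/9653 3 -4 S
1 6/13 30/149 504/1937 699/1937 3 -5 E
2 12/41 60/169 -432/6929 798/6929 4 -5 N
3 15/68 15/29 -585/1972 -75/1972 4 -4 W
4 60/197 60/221 1440/43537 7350/43537 5 -4 S
final 5 -5 E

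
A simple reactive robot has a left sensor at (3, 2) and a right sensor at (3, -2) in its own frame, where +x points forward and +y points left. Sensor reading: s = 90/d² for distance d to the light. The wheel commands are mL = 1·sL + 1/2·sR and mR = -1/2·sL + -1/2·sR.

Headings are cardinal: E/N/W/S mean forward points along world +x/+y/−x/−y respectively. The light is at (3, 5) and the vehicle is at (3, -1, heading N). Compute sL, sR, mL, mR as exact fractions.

left sensor world pos  = (1, 2); dL² = 13
right sensor world pos = (5, 2); dR² = 13
sL = 90/13 = 90/13
sR = 90/13 = 90/13
mL = 1·sL + 1/2·sR = 135/13
mR = -1/2·sL + -1/2·sR = -90/13

90/13 90/13 135/13 -90/13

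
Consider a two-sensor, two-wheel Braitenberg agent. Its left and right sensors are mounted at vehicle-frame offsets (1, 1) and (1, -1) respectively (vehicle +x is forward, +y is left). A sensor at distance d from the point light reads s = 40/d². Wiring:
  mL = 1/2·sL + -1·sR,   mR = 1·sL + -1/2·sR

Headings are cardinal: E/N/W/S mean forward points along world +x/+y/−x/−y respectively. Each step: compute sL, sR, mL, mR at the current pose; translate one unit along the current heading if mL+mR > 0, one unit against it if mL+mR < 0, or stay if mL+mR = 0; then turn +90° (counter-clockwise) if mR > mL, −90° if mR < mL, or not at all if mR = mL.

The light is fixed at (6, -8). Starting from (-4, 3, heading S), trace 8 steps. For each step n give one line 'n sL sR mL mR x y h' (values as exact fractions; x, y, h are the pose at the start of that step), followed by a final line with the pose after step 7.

0 40/181 40/221 -2820/40001 5220/40001 -4 3 S
1 20/101 20/81 -1210/8181 610/8181 -4 2 E
2 8/53 40/221 -1236/11713 708/11713 -5 2 N
3 5/26 10/61 -215/3172 175/1586 -5 1 W
4 8/37 40/233 -548/8621 1124/8621 -6 1 S
5 20/101 4/17 -234/1717 138/1717 -6 0 E
6 40/277 8/45 -1316/12465 692/12465 -7 0 N
7 5/29 2/13 -51/754 36/377 -7 -1 W
final -8 -1 S

n=0: pose=(-4,3,S); sL=40/181, sR=40/221; mL=-2820/40001, mR=5220/40001; mL+mR=2400/40001 → advance +1; mR−mL=8040/40001 → turn +1·90°
n=1: pose=(-4,2,E); sL=20/101, sR=20/81; mL=-1210/8181, mR=610/8181; mL+mR=-200/2727 → advance -1; mR−mL=1820/8181 → turn +1·90°
n=2: pose=(-5,2,N); sL=8/53, sR=40/221; mL=-1236/11713, mR=708/11713; mL+mR=-528/11713 → advance -1; mR−mL=1944/11713 → turn +1·90°
n=3: pose=(-5,1,W); sL=5/26, sR=10/61; mL=-215/3172, mR=175/1586; mL+mR=135/3172 → advance +1; mR−mL=565/3172 → turn +1·90°
n=4: pose=(-6,1,S); sL=8/37, sR=40/233; mL=-548/8621, mR=1124/8621; mL+mR=576/8621 → advance +1; mR−mL=1672/8621 → turn +1·90°
n=5: pose=(-6,0,E); sL=20/101, sR=4/17; mL=-234/1717, mR=138/1717; mL+mR=-96/1717 → advance -1; mR−mL=372/1717 → turn +1·90°
n=6: pose=(-7,0,N); sL=40/277, sR=8/45; mL=-1316/12465, mR=692/12465; mL+mR=-208/4155 → advance -1; mR−mL=2008/12465 → turn +1·90°
n=7: pose=(-7,-1,W); sL=5/29, sR=2/13; mL=-51/754, mR=36/377; mL+mR=21/754 → advance +1; mR−mL=123/754 → turn +1·90°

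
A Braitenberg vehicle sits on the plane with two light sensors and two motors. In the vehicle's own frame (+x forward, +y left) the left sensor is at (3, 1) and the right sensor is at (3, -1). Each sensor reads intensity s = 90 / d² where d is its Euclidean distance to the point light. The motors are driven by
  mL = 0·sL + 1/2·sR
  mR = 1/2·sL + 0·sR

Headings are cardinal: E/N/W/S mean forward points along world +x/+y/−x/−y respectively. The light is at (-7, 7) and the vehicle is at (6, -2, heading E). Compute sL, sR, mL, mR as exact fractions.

9/32 45/178 45/356 9/64

left sensor world pos  = (9, -1); dL² = 320
right sensor world pos = (9, -3); dR² = 356
sL = 90/320 = 9/32
sR = 90/356 = 45/178
mL = 0·sL + 1/2·sR = 45/356
mR = 1/2·sL + 0·sR = 9/64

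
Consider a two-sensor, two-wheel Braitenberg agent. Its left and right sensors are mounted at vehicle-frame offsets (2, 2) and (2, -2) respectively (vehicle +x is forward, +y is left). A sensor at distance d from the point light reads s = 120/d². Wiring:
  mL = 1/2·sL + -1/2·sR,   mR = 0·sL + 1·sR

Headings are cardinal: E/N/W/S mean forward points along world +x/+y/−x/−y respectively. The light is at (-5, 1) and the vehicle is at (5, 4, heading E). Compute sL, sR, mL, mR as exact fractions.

left sensor world pos  = (7, 6); dL² = 169
right sensor world pos = (7, 2); dR² = 145
sL = 120/169 = 120/169
sR = 120/145 = 24/29
mL = 1/2·sL + -1/2·sR = -288/4901
mR = 0·sL + 1·sR = 24/29

120/169 24/29 -288/4901 24/29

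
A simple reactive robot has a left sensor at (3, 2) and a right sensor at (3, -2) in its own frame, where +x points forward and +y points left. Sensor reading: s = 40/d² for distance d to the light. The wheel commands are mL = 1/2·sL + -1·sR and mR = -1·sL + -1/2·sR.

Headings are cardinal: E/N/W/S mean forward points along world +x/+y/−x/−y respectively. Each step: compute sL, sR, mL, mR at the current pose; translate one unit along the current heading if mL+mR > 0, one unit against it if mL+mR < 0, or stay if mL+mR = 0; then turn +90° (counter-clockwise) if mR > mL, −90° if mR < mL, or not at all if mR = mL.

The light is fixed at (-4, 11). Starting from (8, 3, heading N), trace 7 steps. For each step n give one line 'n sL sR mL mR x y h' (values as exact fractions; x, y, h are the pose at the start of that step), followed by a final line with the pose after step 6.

0 8/25 40/221 -116/5525 -2268/5525 8 3 N
1 20/137 20/173 -1010/23701 -4830/23701 8 2 E
2 40/313 8/45 -1604/14085 -3052/14085 7 2 S
3 10/41 2/5 -57/205 -91/205 7 3 W
4 8/25 40/221 -116/5525 -2268/5525 8 3 N
5 20/137 20/173 -1010/23701 -4830/23701 8 2 E
6 40/313 8/45 -1604/14085 -3052/14085 7 2 S
final 7 3 W

n=0: pose=(8,3,N); sL=8/25, sR=40/221; mL=-116/5525, mR=-2268/5525; mL+mR=-2384/5525 → advance -1; mR−mL=-2152/5525 → turn -1·90°
n=1: pose=(8,2,E); sL=20/137, sR=20/173; mL=-1010/23701, mR=-4830/23701; mL+mR=-5840/23701 → advance -1; mR−mL=-3820/23701 → turn -1·90°
n=2: pose=(7,2,S); sL=40/313, sR=8/45; mL=-1604/14085, mR=-3052/14085; mL+mR=-1552/4695 → advance -1; mR−mL=-1448/14085 → turn -1·90°
n=3: pose=(7,3,W); sL=10/41, sR=2/5; mL=-57/205, mR=-91/205; mL+mR=-148/205 → advance -1; mR−mL=-34/205 → turn -1·90°
n=4: pose=(8,3,N); sL=8/25, sR=40/221; mL=-116/5525, mR=-2268/5525; mL+mR=-2384/5525 → advance -1; mR−mL=-2152/5525 → turn -1·90°
n=5: pose=(8,2,E); sL=20/137, sR=20/173; mL=-1010/23701, mR=-4830/23701; mL+mR=-5840/23701 → advance -1; mR−mL=-3820/23701 → turn -1·90°
n=6: pose=(7,2,S); sL=40/313, sR=8/45; mL=-1604/14085, mR=-3052/14085; mL+mR=-1552/4695 → advance -1; mR−mL=-1448/14085 → turn -1·90°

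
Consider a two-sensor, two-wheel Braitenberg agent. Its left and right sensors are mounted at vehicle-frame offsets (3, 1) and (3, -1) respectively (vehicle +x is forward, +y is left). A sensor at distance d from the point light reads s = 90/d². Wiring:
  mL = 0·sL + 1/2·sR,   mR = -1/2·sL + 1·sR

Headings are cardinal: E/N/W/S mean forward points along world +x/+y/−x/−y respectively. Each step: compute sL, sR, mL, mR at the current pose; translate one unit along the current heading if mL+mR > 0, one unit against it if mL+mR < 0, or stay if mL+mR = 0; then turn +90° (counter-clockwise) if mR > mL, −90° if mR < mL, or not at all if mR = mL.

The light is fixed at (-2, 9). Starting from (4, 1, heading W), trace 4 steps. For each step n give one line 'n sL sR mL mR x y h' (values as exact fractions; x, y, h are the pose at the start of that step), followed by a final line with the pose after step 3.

n=0: pose=(4,1,W); sL=1, sR=45/29; mL=45/58, mR=61/58; mL+mR=53/29 → advance +1; mR−mL=8/29 → turn +1·90°
n=1: pose=(3,1,S); sL=90/157, sR=90/137; mL=45/137, mR=7965/21509; mL+mR=15030/21509 → advance +1; mR−mL=900/21509 → turn +1·90°
n=2: pose=(3,0,E); sL=45/64, sR=45/82; mL=45/164, mR=1035/5248; mL+mR=2475/5248 → advance +1; mR−mL=-405/5248 → turn -1·90°
n=3: pose=(4,0,S); sL=90/193, sR=90/169; mL=45/169, mR=9765/32617; mL+mR=18450/32617 → advance +1; mR−mL=1080/32617 → turn +1·90°

0 1 45/29 45/58 61/58 4 1 W
1 90/157 90/137 45/137 7965/21509 3 1 S
2 45/64 45/82 45/164 1035/5248 3 0 E
3 90/193 90/169 45/169 9765/32617 4 0 S
final 4 -1 E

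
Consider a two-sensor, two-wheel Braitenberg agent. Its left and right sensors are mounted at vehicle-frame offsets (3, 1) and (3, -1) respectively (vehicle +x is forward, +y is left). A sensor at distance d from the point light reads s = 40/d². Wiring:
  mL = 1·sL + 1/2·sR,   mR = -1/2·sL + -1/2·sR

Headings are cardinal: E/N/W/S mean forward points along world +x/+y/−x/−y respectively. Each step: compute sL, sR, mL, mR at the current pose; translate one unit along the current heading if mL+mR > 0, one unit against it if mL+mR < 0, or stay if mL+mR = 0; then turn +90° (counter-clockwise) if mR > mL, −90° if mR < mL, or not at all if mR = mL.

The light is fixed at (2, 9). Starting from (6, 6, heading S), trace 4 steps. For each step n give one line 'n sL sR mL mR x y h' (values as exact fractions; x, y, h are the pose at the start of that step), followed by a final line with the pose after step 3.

0 40/61 8/9 604/549 -424/549 6 6 S
1 20/13 4 46/13 -36/13 6 5 W
2 8 40/17 156/17 -88/17 5 5 N
3 1 10/13 18/13 -23/26 5 6 E
final 6 6 S

n=0: pose=(6,6,S); sL=40/61, sR=8/9; mL=604/549, mR=-424/549; mL+mR=20/61 → advance +1; mR−mL=-1028/549 → turn -1·90°
n=1: pose=(6,5,W); sL=20/13, sR=4; mL=46/13, mR=-36/13; mL+mR=10/13 → advance +1; mR−mL=-82/13 → turn -1·90°
n=2: pose=(5,5,N); sL=8, sR=40/17; mL=156/17, mR=-88/17; mL+mR=4 → advance +1; mR−mL=-244/17 → turn -1·90°
n=3: pose=(5,6,E); sL=1, sR=10/13; mL=18/13, mR=-23/26; mL+mR=1/2 → advance +1; mR−mL=-59/26 → turn -1·90°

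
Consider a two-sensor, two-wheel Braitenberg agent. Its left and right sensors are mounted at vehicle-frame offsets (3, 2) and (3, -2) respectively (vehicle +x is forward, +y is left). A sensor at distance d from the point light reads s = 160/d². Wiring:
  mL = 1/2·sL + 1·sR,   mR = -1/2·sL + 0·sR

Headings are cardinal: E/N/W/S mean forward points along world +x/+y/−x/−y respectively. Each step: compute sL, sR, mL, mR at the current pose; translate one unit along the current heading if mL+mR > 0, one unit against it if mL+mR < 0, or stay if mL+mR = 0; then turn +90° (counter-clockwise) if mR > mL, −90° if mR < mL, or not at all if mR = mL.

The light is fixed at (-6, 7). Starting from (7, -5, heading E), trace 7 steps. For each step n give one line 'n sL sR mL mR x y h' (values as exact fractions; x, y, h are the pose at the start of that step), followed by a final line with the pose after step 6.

n=0: pose=(7,-5,E); sL=40/89, sR=40/113; mL=5820/10057, mR=-20/89; mL+mR=40/113 → advance +1; mR−mL=-8080/10057 → turn -1·90°
n=1: pose=(8,-5,S); sL=160/481, sR=160/369; mL=106480/177489, mR=-80/481; mL+mR=160/369 → advance +1; mR−mL=-136000/177489 → turn -1·90°
n=2: pose=(8,-6,W); sL=80/173, sR=80/121; mL=18680/20933, mR=-40/173; mL+mR=80/121 → advance +1; mR−mL=-23520/20933 → turn -1·90°
n=3: pose=(7,-6,N); sL=160/221, sR=32/65; mL=944/1105, mR=-80/221; mL+mR=32/65 → advance +1; mR−mL=-1344/1105 → turn -1·90°
n=4: pose=(7,-5,E); sL=40/89, sR=40/113; mL=5820/10057, mR=-20/89; mL+mR=40/113 → advance +1; mR−mL=-8080/10057 → turn -1·90°
n=5: pose=(8,-5,S); sL=160/481, sR=160/369; mL=106480/177489, mR=-80/481; mL+mR=160/369 → advance +1; mR−mL=-136000/177489 → turn -1·90°
n=6: pose=(8,-6,W); sL=80/173, sR=80/121; mL=18680/20933, mR=-40/173; mL+mR=80/121 → advance +1; mR−mL=-23520/20933 → turn -1·90°

0 40/89 40/113 5820/10057 -20/89 7 -5 E
1 160/481 160/369 106480/177489 -80/481 8 -5 S
2 80/173 80/121 18680/20933 -40/173 8 -6 W
3 160/221 32/65 944/1105 -80/221 7 -6 N
4 40/89 40/113 5820/10057 -20/89 7 -5 E
5 160/481 160/369 106480/177489 -80/481 8 -5 S
6 80/173 80/121 18680/20933 -40/173 8 -6 W
final 7 -6 N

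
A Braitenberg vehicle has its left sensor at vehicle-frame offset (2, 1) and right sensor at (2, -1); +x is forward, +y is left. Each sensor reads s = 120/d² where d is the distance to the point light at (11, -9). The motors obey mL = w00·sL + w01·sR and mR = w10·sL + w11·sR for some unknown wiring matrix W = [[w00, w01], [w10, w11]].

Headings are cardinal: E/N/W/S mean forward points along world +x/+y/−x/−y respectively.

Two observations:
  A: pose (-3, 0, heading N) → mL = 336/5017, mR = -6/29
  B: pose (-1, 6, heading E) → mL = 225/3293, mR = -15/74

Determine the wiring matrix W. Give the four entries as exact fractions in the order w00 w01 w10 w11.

obs A: pose=(-3,0,N) → sL=60/173, sR=12/29, mL=336/5017, mR=-6/29
obs B: pose=(-1,6,E) → sL=30/89, sR=15/37, mL=225/3293, mR=-15/74
sensor matrix S = [[60/173, 12/29], [30/89, 15/37]]; det S = 18540/16520981
solve [mL_A; mL_B] = S·[w00; w01] and [mR_A; mR_B] = S·[w10; w11]:
  w00 = -1, w01 = 1, w10 = 0, w11 = -1/2

-1 1 0 -1/2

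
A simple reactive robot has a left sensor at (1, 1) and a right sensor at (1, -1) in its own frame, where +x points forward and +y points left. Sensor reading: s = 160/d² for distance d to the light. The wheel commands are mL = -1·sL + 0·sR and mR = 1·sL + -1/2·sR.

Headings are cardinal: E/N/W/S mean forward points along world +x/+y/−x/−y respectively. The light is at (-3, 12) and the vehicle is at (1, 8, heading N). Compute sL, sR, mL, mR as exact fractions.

80/9 80/17 -80/9 1000/153

left sensor world pos  = (0, 9); dL² = 18
right sensor world pos = (2, 9); dR² = 34
sL = 160/18 = 80/9
sR = 160/34 = 80/17
mL = -1·sL + 0·sR = -80/9
mR = 1·sL + -1/2·sR = 1000/153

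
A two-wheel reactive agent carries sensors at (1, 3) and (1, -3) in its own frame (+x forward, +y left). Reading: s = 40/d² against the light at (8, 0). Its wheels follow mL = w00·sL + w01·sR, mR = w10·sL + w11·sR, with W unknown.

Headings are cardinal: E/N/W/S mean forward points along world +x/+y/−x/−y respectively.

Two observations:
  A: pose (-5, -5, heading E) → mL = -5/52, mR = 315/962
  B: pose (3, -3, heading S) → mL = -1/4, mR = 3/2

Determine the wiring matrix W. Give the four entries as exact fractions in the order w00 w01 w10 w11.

0 -1/2 1/2 1

obs A: pose=(-5,-5,E) → sL=10/37, sR=5/26, mL=-5/52, mR=315/962
obs B: pose=(3,-3,S) → sL=2, sR=1/2, mL=-1/4, mR=3/2
sensor matrix S = [[10/37, 5/26], [2, 1/2]]; det S = -120/481
solve [mL_A; mL_B] = S·[w00; w01] and [mR_A; mR_B] = S·[w10; w11]:
  w00 = 0, w01 = -1/2, w10 = 1/2, w11 = 1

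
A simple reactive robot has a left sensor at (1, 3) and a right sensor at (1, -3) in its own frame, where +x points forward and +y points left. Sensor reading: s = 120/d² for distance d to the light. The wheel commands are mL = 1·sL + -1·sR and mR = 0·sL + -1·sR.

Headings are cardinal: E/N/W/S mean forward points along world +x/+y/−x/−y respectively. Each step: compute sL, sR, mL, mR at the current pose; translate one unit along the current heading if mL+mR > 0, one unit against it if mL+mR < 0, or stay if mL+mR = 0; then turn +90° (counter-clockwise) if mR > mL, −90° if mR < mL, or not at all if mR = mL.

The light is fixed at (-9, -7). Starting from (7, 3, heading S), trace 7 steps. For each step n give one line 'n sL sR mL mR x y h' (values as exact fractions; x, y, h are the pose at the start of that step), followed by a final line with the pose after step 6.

n=0: pose=(7,3,S); sL=60/221, sR=12/25; mL=-1152/5525, mR=-12/25; mL+mR=-3804/5525 → advance -1; mR−mL=-60/221 → turn -1·90°
n=1: pose=(7,4,W); sL=120/289, sR=120/421; mL=15840/121669, mR=-120/421; mL+mR=-18840/121669 → advance -1; mR−mL=-120/289 → turn -1·90°
n=2: pose=(8,4,N); sL=6/17, sR=15/68; mL=9/68, mR=-15/68; mL+mR=-3/34 → advance -1; mR−mL=-6/17 → turn -1·90°
n=3: pose=(8,3,E); sL=120/493, sR=120/373; mL=-14400/183889, mR=-120/373; mL+mR=-73560/183889 → advance -1; mR−mL=-120/493 → turn -1·90°
n=4: pose=(7,3,S); sL=60/221, sR=12/25; mL=-1152/5525, mR=-12/25; mL+mR=-3804/5525 → advance -1; mR−mL=-60/221 → turn -1·90°
n=5: pose=(7,4,W); sL=120/289, sR=120/421; mL=15840/121669, mR=-120/421; mL+mR=-18840/121669 → advance -1; mR−mL=-120/289 → turn -1·90°
n=6: pose=(8,4,N); sL=6/17, sR=15/68; mL=9/68, mR=-15/68; mL+mR=-3/34 → advance -1; mR−mL=-6/17 → turn -1·90°

0 60/221 12/25 -1152/5525 -12/25 7 3 S
1 120/289 120/421 15840/121669 -120/421 7 4 W
2 6/17 15/68 9/68 -15/68 8 4 N
3 120/493 120/373 -14400/183889 -120/373 8 3 E
4 60/221 12/25 -1152/5525 -12/25 7 3 S
5 120/289 120/421 15840/121669 -120/421 7 4 W
6 6/17 15/68 9/68 -15/68 8 4 N
final 8 3 E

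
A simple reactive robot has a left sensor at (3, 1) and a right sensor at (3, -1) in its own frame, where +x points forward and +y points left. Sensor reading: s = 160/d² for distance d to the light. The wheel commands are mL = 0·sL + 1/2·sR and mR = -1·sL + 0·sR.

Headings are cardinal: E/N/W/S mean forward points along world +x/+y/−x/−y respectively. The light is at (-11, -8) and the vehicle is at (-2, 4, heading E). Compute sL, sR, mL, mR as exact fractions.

160/313 32/53 16/53 -160/313

left sensor world pos  = (1, 5); dL² = 313
right sensor world pos = (1, 3); dR² = 265
sL = 160/313 = 160/313
sR = 160/265 = 32/53
mL = 0·sL + 1/2·sR = 16/53
mR = -1·sL + 0·sR = -160/313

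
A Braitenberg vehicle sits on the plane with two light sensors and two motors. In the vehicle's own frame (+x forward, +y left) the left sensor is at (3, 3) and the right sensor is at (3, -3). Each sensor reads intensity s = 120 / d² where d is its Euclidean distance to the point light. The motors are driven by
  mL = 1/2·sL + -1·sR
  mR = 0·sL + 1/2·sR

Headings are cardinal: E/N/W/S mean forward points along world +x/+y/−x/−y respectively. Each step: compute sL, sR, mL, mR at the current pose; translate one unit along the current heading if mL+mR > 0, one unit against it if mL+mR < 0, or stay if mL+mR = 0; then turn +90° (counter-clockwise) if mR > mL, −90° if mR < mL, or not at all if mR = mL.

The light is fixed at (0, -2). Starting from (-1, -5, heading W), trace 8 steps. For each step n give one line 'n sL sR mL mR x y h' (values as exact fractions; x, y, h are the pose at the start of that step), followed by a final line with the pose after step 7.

0 30/13 15/2 -165/26 15/4 -1 -5 W
1 8/3 8/3 -4/3 4/3 0 -5 S
2 40/3 8/3 4 4/3 0 -5 E
3 30/13 3 -24/13 3/2 1 -5 S
4 120/17 120/41 420/697 60/41 1 -4 E
5 60 60/13 330/13 30/13 2 -4 N
6 120/29 120/41 -1020/1189 60/41 2 -3 E
7 30 3 12 3/2 3 -3 N
final 3 -2 E

n=0: pose=(-1,-5,W); sL=30/13, sR=15/2; mL=-165/26, mR=15/4; mL+mR=-135/52 → advance -1; mR−mL=525/52 → turn +1·90°
n=1: pose=(0,-5,S); sL=8/3, sR=8/3; mL=-4/3, mR=4/3; mL+mR=0 → advance +0; mR−mL=8/3 → turn +1·90°
n=2: pose=(0,-5,E); sL=40/3, sR=8/3; mL=4, mR=4/3; mL+mR=16/3 → advance +1; mR−mL=-8/3 → turn -1·90°
n=3: pose=(1,-5,S); sL=30/13, sR=3; mL=-24/13, mR=3/2; mL+mR=-9/26 → advance -1; mR−mL=87/26 → turn +1·90°
n=4: pose=(1,-4,E); sL=120/17, sR=120/41; mL=420/697, mR=60/41; mL+mR=1440/697 → advance +1; mR−mL=600/697 → turn +1·90°
n=5: pose=(2,-4,N); sL=60, sR=60/13; mL=330/13, mR=30/13; mL+mR=360/13 → advance +1; mR−mL=-300/13 → turn -1·90°
n=6: pose=(2,-3,E); sL=120/29, sR=120/41; mL=-1020/1189, mR=60/41; mL+mR=720/1189 → advance +1; mR−mL=2760/1189 → turn +1·90°
n=7: pose=(3,-3,N); sL=30, sR=3; mL=12, mR=3/2; mL+mR=27/2 → advance +1; mR−mL=-21/2 → turn -1·90°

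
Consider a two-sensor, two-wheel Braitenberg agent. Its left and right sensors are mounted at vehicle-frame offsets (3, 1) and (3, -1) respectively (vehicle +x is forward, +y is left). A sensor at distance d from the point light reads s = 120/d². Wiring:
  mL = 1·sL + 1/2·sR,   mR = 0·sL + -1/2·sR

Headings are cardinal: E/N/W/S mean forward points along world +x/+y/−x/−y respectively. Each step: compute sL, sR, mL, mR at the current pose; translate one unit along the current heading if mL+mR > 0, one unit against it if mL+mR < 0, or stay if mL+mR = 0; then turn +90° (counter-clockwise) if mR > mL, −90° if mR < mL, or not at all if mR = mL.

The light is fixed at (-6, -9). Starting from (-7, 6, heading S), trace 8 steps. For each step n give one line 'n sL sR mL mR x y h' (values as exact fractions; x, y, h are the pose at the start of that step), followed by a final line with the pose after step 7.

0 5/6 30/37 275/222 -15/37 -7 6 S
1 24/37 120/241 8004/8917 -60/241 -7 5 W
2 60/149 12/29 2634/4321 -6/29 -8 5 N
3 120/257 120/197 39060/50629 -60/197 -8 6 E
4 5/6 30/37 275/222 -15/37 -7 6 S
5 24/37 120/241 8004/8917 -60/241 -7 5 W
6 60/149 12/29 2634/4321 -6/29 -8 5 N
7 120/257 120/197 39060/50629 -60/197 -8 6 E
final -7 6 S

n=0: pose=(-7,6,S); sL=5/6, sR=30/37; mL=275/222, mR=-15/37; mL+mR=5/6 → advance +1; mR−mL=-365/222 → turn -1·90°
n=1: pose=(-7,5,W); sL=24/37, sR=120/241; mL=8004/8917, mR=-60/241; mL+mR=24/37 → advance +1; mR−mL=-10224/8917 → turn -1·90°
n=2: pose=(-8,5,N); sL=60/149, sR=12/29; mL=2634/4321, mR=-6/29; mL+mR=60/149 → advance +1; mR−mL=-3528/4321 → turn -1·90°
n=3: pose=(-8,6,E); sL=120/257, sR=120/197; mL=39060/50629, mR=-60/197; mL+mR=120/257 → advance +1; mR−mL=-54480/50629 → turn -1·90°
n=4: pose=(-7,6,S); sL=5/6, sR=30/37; mL=275/222, mR=-15/37; mL+mR=5/6 → advance +1; mR−mL=-365/222 → turn -1·90°
n=5: pose=(-7,5,W); sL=24/37, sR=120/241; mL=8004/8917, mR=-60/241; mL+mR=24/37 → advance +1; mR−mL=-10224/8917 → turn -1·90°
n=6: pose=(-8,5,N); sL=60/149, sR=12/29; mL=2634/4321, mR=-6/29; mL+mR=60/149 → advance +1; mR−mL=-3528/4321 → turn -1·90°
n=7: pose=(-8,6,E); sL=120/257, sR=120/197; mL=39060/50629, mR=-60/197; mL+mR=120/257 → advance +1; mR−mL=-54480/50629 → turn -1·90°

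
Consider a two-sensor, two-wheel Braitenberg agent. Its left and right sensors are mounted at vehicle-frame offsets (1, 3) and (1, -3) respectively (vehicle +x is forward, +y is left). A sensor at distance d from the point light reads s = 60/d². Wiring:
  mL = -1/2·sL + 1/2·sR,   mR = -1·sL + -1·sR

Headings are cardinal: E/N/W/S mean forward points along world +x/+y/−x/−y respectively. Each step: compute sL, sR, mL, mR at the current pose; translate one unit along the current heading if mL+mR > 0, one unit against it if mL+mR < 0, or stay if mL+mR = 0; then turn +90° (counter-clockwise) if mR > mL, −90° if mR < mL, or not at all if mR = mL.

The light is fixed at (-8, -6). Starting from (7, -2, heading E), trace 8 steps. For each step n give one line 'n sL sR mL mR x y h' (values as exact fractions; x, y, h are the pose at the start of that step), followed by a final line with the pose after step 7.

n=0: pose=(7,-2,E); sL=12/61, sR=60/257; mL=288/15677, mR=-6744/15677; mL+mR=-6456/15677 → advance -1; mR−mL=-7032/15677 → turn -1·90°
n=1: pose=(6,-2,S); sL=30/149, sR=6/13; mL=252/1937, mR=-1284/1937; mL+mR=-1032/1937 → advance -1; mR−mL=-1536/1937 → turn -1·90°
n=2: pose=(6,-1,W); sL=60/173, sR=60/233; mL=-1800/40309, mR=-24360/40309; mL+mR=-26160/40309 → advance -1; mR−mL=-22560/40309 → turn -1·90°
n=3: pose=(7,-1,N); sL=1/3, sR=1/6; mL=-1/12, mR=-1/2; mL+mR=-7/12 → advance -1; mR−mL=-5/12 → turn -1·90°
n=4: pose=(7,-2,E); sL=12/61, sR=60/257; mL=288/15677, mR=-6744/15677; mL+mR=-6456/15677 → advance -1; mR−mL=-7032/15677 → turn -1·90°
n=5: pose=(6,-2,S); sL=30/149, sR=6/13; mL=252/1937, mR=-1284/1937; mL+mR=-1032/1937 → advance -1; mR−mL=-1536/1937 → turn -1·90°
n=6: pose=(6,-1,W); sL=60/173, sR=60/233; mL=-1800/40309, mR=-24360/40309; mL+mR=-26160/40309 → advance -1; mR−mL=-22560/40309 → turn -1·90°
n=7: pose=(7,-1,N); sL=1/3, sR=1/6; mL=-1/12, mR=-1/2; mL+mR=-7/12 → advance -1; mR−mL=-5/12 → turn -1·90°

0 12/61 60/257 288/15677 -6744/15677 7 -2 E
1 30/149 6/13 252/1937 -1284/1937 6 -2 S
2 60/173 60/233 -1800/40309 -24360/40309 6 -1 W
3 1/3 1/6 -1/12 -1/2 7 -1 N
4 12/61 60/257 288/15677 -6744/15677 7 -2 E
5 30/149 6/13 252/1937 -1284/1937 6 -2 S
6 60/173 60/233 -1800/40309 -24360/40309 6 -1 W
7 1/3 1/6 -1/12 -1/2 7 -1 N
final 7 -2 E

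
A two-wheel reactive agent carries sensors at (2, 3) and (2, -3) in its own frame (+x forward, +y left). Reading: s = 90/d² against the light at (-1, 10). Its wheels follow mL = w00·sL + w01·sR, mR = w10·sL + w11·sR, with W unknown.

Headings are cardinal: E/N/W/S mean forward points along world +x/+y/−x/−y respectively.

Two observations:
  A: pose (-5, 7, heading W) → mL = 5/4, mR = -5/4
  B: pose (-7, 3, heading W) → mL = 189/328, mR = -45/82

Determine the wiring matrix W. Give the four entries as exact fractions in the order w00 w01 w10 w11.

-1 1 -1 0

obs A: pose=(-5,7,W) → sL=5/4, sR=5/2, mL=5/4, mR=-5/4
obs B: pose=(-7,3,W) → sL=45/82, sR=9/8, mL=189/328, mR=-45/82
sensor matrix S = [[5/4, 5/2], [45/82, 9/8]]; det S = 45/1312
solve [mL_A; mL_B] = S·[w00; w01] and [mR_A; mR_B] = S·[w10; w11]:
  w00 = -1, w01 = 1, w10 = -1, w11 = 0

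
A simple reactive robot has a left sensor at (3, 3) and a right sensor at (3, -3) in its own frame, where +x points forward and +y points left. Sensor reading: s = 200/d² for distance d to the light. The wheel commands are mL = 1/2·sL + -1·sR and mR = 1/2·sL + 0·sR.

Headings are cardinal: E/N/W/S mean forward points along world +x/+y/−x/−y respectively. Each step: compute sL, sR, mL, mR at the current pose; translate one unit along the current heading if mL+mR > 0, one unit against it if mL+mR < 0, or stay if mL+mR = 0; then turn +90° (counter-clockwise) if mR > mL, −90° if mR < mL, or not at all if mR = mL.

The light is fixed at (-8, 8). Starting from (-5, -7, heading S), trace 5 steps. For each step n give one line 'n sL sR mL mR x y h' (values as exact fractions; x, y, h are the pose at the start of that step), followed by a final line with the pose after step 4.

0 5/9 50/81 -55/162 5/18 -5 -7 S
1 200/157 8/13 44/2041 100/157 -5 -6 E
2 100/61 20/17 -370/1037 50/61 -4 -6 N
3 200/257 200/101 -41300/25957 100/257 -4 -5 W
4 5/8 10/13 -95/208 5/16 -3 -5 S
final -3 -4 E

n=0: pose=(-5,-7,S); sL=5/9, sR=50/81; mL=-55/162, mR=5/18; mL+mR=-5/81 → advance -1; mR−mL=50/81 → turn +1·90°
n=1: pose=(-5,-6,E); sL=200/157, sR=8/13; mL=44/2041, mR=100/157; mL+mR=1344/2041 → advance +1; mR−mL=8/13 → turn +1·90°
n=2: pose=(-4,-6,N); sL=100/61, sR=20/17; mL=-370/1037, mR=50/61; mL+mR=480/1037 → advance +1; mR−mL=20/17 → turn +1·90°
n=3: pose=(-4,-5,W); sL=200/257, sR=200/101; mL=-41300/25957, mR=100/257; mL+mR=-31200/25957 → advance -1; mR−mL=200/101 → turn +1·90°
n=4: pose=(-3,-5,S); sL=5/8, sR=10/13; mL=-95/208, mR=5/16; mL+mR=-15/104 → advance -1; mR−mL=10/13 → turn +1·90°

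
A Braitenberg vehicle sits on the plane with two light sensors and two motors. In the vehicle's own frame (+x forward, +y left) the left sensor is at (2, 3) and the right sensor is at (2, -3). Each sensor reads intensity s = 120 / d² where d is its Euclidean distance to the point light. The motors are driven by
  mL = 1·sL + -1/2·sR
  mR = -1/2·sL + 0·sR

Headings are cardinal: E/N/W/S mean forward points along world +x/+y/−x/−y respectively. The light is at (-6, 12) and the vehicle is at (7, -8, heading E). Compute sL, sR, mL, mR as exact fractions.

60/257 60/377 14910/96889 -30/257

left sensor world pos  = (9, -5); dL² = 514
right sensor world pos = (9, -11); dR² = 754
sL = 120/514 = 60/257
sR = 120/754 = 60/377
mL = 1·sL + -1/2·sR = 14910/96889
mR = -1/2·sL + 0·sR = -30/257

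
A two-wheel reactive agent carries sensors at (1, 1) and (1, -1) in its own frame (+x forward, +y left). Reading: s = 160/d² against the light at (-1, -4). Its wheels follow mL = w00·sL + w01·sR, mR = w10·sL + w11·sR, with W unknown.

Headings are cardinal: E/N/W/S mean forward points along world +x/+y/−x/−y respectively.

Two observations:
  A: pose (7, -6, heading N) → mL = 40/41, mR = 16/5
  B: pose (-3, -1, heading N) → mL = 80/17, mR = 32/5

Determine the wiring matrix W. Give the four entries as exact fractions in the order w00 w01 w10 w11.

obs A: pose=(7,-6,N) → sL=16/5, sR=80/41, mL=40/41, mR=16/5
obs B: pose=(-3,-1,N) → sL=32/5, sR=160/17, mL=80/17, mR=32/5
sensor matrix S = [[16/5, 80/41], [32/5, 160/17]]; det S = 12288/697
solve [mL_A; mL_B] = S·[w00; w01] and [mR_A; mR_B] = S·[w10; w11]:
  w00 = 0, w01 = 1/2, w10 = 1, w11 = 0

0 1/2 1 0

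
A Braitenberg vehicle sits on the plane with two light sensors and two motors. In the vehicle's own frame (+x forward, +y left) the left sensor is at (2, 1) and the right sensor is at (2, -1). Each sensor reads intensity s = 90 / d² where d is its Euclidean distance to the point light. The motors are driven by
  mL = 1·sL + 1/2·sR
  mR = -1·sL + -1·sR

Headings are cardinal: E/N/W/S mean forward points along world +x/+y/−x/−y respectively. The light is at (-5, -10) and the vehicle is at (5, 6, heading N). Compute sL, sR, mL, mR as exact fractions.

left sensor world pos  = (4, 8); dL² = 405
right sensor world pos = (6, 8); dR² = 445
sL = 90/405 = 2/9
sR = 90/445 = 18/89
mL = 1·sL + 1/2·sR = 259/801
mR = -1·sL + -1·sR = -340/801

2/9 18/89 259/801 -340/801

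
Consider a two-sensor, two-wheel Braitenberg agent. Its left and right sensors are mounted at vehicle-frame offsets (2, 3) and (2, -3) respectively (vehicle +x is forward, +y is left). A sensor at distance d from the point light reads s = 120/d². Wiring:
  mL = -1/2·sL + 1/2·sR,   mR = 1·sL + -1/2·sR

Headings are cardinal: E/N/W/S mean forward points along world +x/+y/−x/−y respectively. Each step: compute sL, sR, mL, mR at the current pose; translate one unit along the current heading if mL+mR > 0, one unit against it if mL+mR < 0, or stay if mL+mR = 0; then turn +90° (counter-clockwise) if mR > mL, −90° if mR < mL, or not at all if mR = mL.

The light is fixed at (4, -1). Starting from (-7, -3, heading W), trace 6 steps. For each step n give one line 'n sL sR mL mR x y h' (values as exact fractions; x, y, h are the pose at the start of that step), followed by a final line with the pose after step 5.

n=0: pose=(-7,-3,W); sL=60/97, sR=12/17; mL=72/1649, mR=438/1649; mL+mR=30/97 → advance +1; mR−mL=366/1649 → turn +1·90°
n=1: pose=(-8,-3,S); sL=120/97, sR=120/241; mL=-8640/23377, mR=23100/23377; mL+mR=60/97 → advance +1; mR−mL=31740/23377 → turn +1·90°
n=2: pose=(-8,-4,E); sL=6/5, sR=15/17; mL=-27/170, mR=129/170; mL+mR=3/5 → advance +1; mR−mL=78/85 → turn +1·90°
n=3: pose=(-7,-4,N); sL=120/197, sR=24/13; mL=1584/2561, mR=-804/2561; mL+mR=60/197 → advance +1; mR−mL=-2388/2561 → turn -1·90°
n=4: pose=(-7,-3,E); sL=60/41, sR=60/53; mL=-360/2173, mR=1950/2173; mL+mR=30/41 → advance +1; mR−mL=2310/2173 → turn +1·90°
n=5: pose=(-6,-3,N); sL=120/169, sR=120/49; mL=7200/8281, mR=-4260/8281; mL+mR=60/169 → advance +1; mR−mL=-11460/8281 → turn -1·90°

0 60/97 12/17 72/1649 438/1649 -7 -3 W
1 120/97 120/241 -8640/23377 23100/23377 -8 -3 S
2 6/5 15/17 -27/170 129/170 -8 -4 E
3 120/197 24/13 1584/2561 -804/2561 -7 -4 N
4 60/41 60/53 -360/2173 1950/2173 -7 -3 E
5 120/169 120/49 7200/8281 -4260/8281 -6 -3 N
final -6 -2 E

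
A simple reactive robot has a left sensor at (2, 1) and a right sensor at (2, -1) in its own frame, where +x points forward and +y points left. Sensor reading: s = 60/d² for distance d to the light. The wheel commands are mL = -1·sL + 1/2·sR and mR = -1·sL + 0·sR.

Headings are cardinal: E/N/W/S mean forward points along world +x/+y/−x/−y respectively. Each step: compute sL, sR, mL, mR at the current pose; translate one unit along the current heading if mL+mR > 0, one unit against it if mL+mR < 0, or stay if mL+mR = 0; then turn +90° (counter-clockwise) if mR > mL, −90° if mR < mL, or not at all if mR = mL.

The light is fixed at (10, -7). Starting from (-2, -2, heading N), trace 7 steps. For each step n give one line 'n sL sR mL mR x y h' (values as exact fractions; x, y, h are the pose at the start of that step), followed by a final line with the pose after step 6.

n=0: pose=(-2,-2,N); sL=30/109, sR=6/17; mL=-183/1853, mR=-30/109; mL+mR=-693/1853 → advance -1; mR−mL=-3/17 → turn -1·90°
n=1: pose=(-2,-3,E); sL=12/25, sR=60/109; mL=-558/2725, mR=-12/25; mL+mR=-1866/2725 → advance -1; mR−mL=-30/109 → turn -1·90°
n=2: pose=(-3,-3,S); sL=15/37, sR=3/10; mL=-189/740, mR=-15/37; mL+mR=-489/740 → advance -1; mR−mL=-3/20 → turn -1·90°
n=3: pose=(-3,-2,W); sL=60/241, sR=20/87; mL=-2810/20967, mR=-60/241; mL+mR=-8030/20967 → advance -1; mR−mL=-10/87 → turn -1·90°
n=4: pose=(-2,-2,N); sL=30/109, sR=6/17; mL=-183/1853, mR=-30/109; mL+mR=-693/1853 → advance -1; mR−mL=-3/17 → turn -1·90°
n=5: pose=(-2,-3,E); sL=12/25, sR=60/109; mL=-558/2725, mR=-12/25; mL+mR=-1866/2725 → advance -1; mR−mL=-30/109 → turn -1·90°
n=6: pose=(-3,-3,S); sL=15/37, sR=3/10; mL=-189/740, mR=-15/37; mL+mR=-489/740 → advance -1; mR−mL=-3/20 → turn -1·90°

0 30/109 6/17 -183/1853 -30/109 -2 -2 N
1 12/25 60/109 -558/2725 -12/25 -2 -3 E
2 15/37 3/10 -189/740 -15/37 -3 -3 S
3 60/241 20/87 -2810/20967 -60/241 -3 -2 W
4 30/109 6/17 -183/1853 -30/109 -2 -2 N
5 12/25 60/109 -558/2725 -12/25 -2 -3 E
6 15/37 3/10 -189/740 -15/37 -3 -3 S
final -3 -2 W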